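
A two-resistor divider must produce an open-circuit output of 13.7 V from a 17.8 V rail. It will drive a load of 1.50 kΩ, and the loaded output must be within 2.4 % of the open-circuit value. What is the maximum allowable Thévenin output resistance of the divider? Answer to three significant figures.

Loading drop = R_th/(R_th + R_L) ≤ 0.0240, so R_th ≤ R_L · ε/(1−ε) = 1.50 kΩ × 0.0240/0.9760 = 36.9 Ω.

R_th ≤ 36.9 Ω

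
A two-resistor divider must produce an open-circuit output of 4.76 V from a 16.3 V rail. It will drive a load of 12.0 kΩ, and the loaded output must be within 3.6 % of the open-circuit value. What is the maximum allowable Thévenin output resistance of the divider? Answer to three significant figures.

Loading drop = R_th/(R_th + R_L) ≤ 0.0360, so R_th ≤ R_L · ε/(1−ε) = 12.0 kΩ × 0.0360/0.9640 = 448 Ω.

R_th ≤ 448 Ω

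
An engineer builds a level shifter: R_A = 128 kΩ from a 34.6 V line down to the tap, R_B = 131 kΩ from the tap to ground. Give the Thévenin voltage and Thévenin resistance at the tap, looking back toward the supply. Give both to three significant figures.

V_th is the open-circuit tap voltage: 34.6 × 131/(128 + 131) = 17.5 V.
With the supply zeroed, R_A and R_B appear in parallel from the tap: R_th = R_A‖R_B = (128 × 131)/259.0 = 64.7 kΩ.

V_th = 17.5 V, R_th = 64.7 kΩ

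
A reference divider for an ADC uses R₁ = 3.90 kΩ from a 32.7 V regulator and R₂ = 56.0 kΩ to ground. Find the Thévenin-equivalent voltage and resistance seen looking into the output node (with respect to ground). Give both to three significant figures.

V_th is the open-circuit tap voltage: 32.7 × 56.0/(3.90 + 56.0) = 30.6 V.
With the supply zeroed, R₁ and R₂ appear in parallel from the tap: R_th = R₁‖R₂ = (3.90 × 56.0)/59.90 = 3.65 kΩ.

V_th = 30.6 V, R_th = 3.65 kΩ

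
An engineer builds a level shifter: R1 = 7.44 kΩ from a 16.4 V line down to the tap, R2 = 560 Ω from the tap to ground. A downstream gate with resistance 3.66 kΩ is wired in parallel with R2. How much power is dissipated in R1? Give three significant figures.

Total resistance from the source is R1 + (R2‖R_L) = 7926 Ω, so I = 16.4/7926 Ω = 2.069 mA.
P = I²·R1 = (2.069 mA)² × 7.44 kΩ = 31.9 mW.

P ≈ 31.9 mW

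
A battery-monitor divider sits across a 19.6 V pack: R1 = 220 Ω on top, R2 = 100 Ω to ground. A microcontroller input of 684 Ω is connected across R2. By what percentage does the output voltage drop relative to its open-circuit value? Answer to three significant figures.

The divider's output (Thévenin) resistance is R1‖R2 = 68.75 Ω.
Fractional drop under load = R_th/(R_th + R_L) = 68.75 / (68.75 + 684) = 0.09133.
So the output falls by 9.13 %.

9.13 %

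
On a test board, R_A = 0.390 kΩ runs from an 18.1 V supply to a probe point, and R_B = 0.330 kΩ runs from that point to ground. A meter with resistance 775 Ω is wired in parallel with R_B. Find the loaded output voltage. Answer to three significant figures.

V_out ≈ 6.74 V

The load sits in parallel with R_B: R_B‖R_L = (330 × 775) / (330 + 775) = 231.4 Ω.
V_out = 18.1 × 231.4 / (390 + 231.4) = 18.1 × 231.4/621.4 = 6.74 V.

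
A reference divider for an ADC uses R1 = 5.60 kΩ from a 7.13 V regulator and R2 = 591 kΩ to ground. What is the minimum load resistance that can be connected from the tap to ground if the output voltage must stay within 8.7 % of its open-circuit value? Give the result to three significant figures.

Output resistance R_th = R1‖R2 = (5.60 × 591)/596.6 = 5.547 kΩ.
The fractional drop is R_th/(R_th + R_L); requiring this ≤ 0.0870 gives R_L ≥ R_th(1/0.0870 − 1) = 5.547 × 10.49 = 58.2 kΩ.

R_L(min) ≈ 58.2 kΩ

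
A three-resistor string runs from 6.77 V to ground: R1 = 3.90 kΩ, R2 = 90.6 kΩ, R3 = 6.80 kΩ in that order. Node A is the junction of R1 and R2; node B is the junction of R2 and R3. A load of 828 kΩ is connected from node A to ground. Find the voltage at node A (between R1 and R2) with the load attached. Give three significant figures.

Below node A the series string R2+R3 = 97.40 kΩ sits in parallel with the 828 kΩ load: 87.15 kΩ.
V_A = 6.77 × 87.15/(3.90 + 87.15) = 6.48 V.

V ≈ 6.48 V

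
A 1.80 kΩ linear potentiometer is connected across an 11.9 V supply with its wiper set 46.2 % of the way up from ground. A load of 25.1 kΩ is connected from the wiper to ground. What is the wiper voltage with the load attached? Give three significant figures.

V ≈ 5.40 V

The wiper splits the pot into (1−α)R = 968.4 Ω above and αR = 831.6 Ω below.
Lower section ‖ load = 804.9 Ω.
V_wiper = 11.9 × 804.9/(968.4 + 804.9) = 5.40 V.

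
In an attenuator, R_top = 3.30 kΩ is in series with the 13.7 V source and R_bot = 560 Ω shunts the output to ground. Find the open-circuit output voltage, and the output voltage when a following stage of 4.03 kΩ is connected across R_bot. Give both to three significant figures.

Open-circuit: V = 13.7 × 560/(3300 + 560) = 1.99 V.
With the load, R_bot becomes R_bot‖R_L = 491.7 Ω, so V = 13.7 × 491.7/3792 = 1.78 V.

Unloaded: 1.99 V; loaded: 1.78 V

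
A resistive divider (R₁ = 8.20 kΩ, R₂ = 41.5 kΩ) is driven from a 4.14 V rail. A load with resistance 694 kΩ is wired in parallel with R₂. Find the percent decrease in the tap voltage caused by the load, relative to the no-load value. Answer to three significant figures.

0.977 %

The divider's output (Thévenin) resistance is R₁‖R₂ = 6.847 kΩ.
Fractional drop under load = R_th/(R_th + R_L) = 6.847 / (6.847 + 694) = 0.009770.
So the output falls by 0.977 %.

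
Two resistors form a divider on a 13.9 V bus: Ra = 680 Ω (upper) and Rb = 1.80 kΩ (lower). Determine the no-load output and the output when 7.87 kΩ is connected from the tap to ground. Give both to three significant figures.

Open-circuit: V = 13.9 × 1800/(680 + 1800) = 10.1 V.
With the load, Rb becomes Rb‖R_L = 1465 Ω, so V = 13.9 × 1465/2145 = 9.49 V.

Unloaded: 10.1 V; loaded: 9.49 V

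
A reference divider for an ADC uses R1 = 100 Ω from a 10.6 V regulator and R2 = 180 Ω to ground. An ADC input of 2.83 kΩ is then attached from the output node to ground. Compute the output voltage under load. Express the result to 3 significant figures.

V_out ≈ 6.66 V

The load sits in parallel with R2: R2‖R_L = (180 × 2830) / (180 + 2830) = 169.2 Ω.
V_out = 10.6 × 169.2 / (100 + 169.2) = 10.6 × 169.2/269.2 = 6.66 V.
(Unloaded it would have been 6.81 V.)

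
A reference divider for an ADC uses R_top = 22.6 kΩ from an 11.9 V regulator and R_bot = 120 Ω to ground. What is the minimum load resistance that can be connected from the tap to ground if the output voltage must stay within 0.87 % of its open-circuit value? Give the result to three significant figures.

Output resistance R_th = R_top‖R_bot = (22600 × 120)/22720 = 119.4 Ω.
The fractional drop is R_th/(R_th + R_L); requiring this ≤ 0.00870 gives R_L ≥ R_th(1/0.00870 − 1) = 119.4 × 113.9 = 13.6 kΩ.

R_L(min) ≈ 13.6 kΩ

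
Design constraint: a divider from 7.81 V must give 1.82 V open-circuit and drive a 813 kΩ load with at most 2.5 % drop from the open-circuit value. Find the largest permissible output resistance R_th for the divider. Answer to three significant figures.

R_th ≤ 20.8 kΩ

Loading drop = R_th/(R_th + R_L) ≤ 0.0250, so R_th ≤ R_L · ε/(1−ε) = 813 kΩ × 0.0250/0.9750 = 20.8 kΩ.
(Any R1, R2 with R2/(R1+R2) = 0.233 and R1‖R2 ≤ 20.8 kΩ will meet the spec.)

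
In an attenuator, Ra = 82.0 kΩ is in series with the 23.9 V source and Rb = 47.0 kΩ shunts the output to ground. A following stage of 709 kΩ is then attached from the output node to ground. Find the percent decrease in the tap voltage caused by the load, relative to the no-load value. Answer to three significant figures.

The divider's output (Thévenin) resistance is Ra‖Rb = 29.88 kΩ.
Fractional drop under load = R_th/(R_th + R_L) = 29.88 / (29.88 + 709) = 0.04043.
So the output falls by 4.04 %.

4.04 %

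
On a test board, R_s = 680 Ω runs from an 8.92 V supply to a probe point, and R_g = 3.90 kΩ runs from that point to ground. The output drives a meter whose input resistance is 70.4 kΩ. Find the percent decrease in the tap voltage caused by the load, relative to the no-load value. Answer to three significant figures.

0.816 %

The divider's output (Thévenin) resistance is R_s‖R_g = 579.0 Ω.
Fractional drop under load = R_th/(R_th + R_L) = 579.0 / (579.0 + 70400) = 0.008158.
So the output falls by 0.816 %.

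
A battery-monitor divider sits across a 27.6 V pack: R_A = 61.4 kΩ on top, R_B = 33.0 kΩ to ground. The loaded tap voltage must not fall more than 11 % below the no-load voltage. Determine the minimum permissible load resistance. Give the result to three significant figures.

R_L(min) ≈ 174 kΩ

Output resistance R_th = R_A‖R_B = (61.4 × 33.0)/94.40 = 21.46 kΩ.
The fractional drop is R_th/(R_th + R_L); requiring this ≤ 0.110 gives R_L ≥ R_th(1/0.110 − 1) = 21.46 × 8.091 = 174 kΩ.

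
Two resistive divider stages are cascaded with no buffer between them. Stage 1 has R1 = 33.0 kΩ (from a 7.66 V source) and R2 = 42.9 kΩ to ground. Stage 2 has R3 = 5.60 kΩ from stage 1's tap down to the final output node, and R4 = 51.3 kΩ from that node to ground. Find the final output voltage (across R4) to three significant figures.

V_out ≈ 2.94 V

Stage 2 presents R3+R4 = 56.90 kΩ as a load on stage 1's tap.
Stage 1's lower leg becomes R2‖(R3+R4) = 24.46 kΩ, so V_mid = 7.66 × 24.46/57.46 = 3.261 V.
Stage 2 is itself unloaded: V_out = V_mid × R4/(R3+R4) = 3.261 × 51.3/56.90 = 2.94 V.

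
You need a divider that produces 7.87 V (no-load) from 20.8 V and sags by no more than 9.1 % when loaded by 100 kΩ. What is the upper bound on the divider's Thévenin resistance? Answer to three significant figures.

R_th ≤ 10.0 kΩ

Loading drop = R_th/(R_th + R_L) ≤ 0.0910, so R_th ≤ R_L · ε/(1−ε) = 100 kΩ × 0.0910/0.9090 = 10.0 kΩ.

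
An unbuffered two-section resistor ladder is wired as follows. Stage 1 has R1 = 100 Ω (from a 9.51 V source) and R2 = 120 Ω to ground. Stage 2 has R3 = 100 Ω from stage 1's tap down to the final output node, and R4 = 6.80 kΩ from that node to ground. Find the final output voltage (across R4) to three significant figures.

V_out ≈ 5.07 V

Stage 2 presents R3+R4 = 6900 Ω as a load on stage 1's tap.
Stage 1's lower leg becomes R2‖(R3+R4) = 117.9 Ω, so V_mid = 9.51 × 117.9/217.9 = 5.147 V.
Stage 2 is itself unloaded: V_out = V_mid × R4/(R3+R4) = 5.147 × 6800/6900 = 5.07 V.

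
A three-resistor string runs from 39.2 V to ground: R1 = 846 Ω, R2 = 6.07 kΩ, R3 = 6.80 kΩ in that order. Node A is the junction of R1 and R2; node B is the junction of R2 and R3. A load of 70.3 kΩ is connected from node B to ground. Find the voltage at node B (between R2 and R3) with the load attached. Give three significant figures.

V ≈ 18.5 V

At node B, R3 is in parallel with the load: R3‖R_L = 6200 Ω.
Below node A the resistance is R2 + (R3‖R_L) = 12270 Ω, so V_A = 39.2 × 12270/13120 = 36.67 V.
Then V_B = V_A × (R3‖R_L)/(R2 + R3‖R_L) = 36.67 × 6200/12270 = 18.5 V.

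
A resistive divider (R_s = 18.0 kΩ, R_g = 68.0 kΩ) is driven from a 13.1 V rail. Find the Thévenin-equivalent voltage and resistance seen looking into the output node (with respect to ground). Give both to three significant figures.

V_th is the open-circuit tap voltage: 13.1 × 68.0/(18.0 + 68.0) = 10.4 V.
With the supply zeroed, R_s and R_g appear in parallel from the tap: R_th = R_s‖R_g = (18.0 × 68.0)/86.00 = 14.2 kΩ.

V_th = 10.4 V, R_th = 14.2 kΩ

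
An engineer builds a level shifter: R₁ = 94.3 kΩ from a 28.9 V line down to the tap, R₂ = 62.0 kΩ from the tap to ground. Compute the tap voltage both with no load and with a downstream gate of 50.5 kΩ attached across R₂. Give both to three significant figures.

Open-circuit: V = 28.9 × 62.0/(94.3 + 62.0) = 11.5 V.
With the load, R₂ becomes R₂‖R_L = 27.83 kΩ, so V = 28.9 × 27.83/122.1 = 6.59 V.

Unloaded: 11.5 V; loaded: 6.59 V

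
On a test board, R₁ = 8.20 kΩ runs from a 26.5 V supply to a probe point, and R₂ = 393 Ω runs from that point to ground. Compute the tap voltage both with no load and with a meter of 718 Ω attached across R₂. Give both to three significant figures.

Unloaded: 1.21 V; loaded: 0.796 V

Open-circuit: V = 26.5 × 393/(8200 + 393) = 1.21 V.
With the load, R₂ becomes R₂‖R_L = 254.0 Ω, so V = 26.5 × 254.0/8454 = 0.796 V.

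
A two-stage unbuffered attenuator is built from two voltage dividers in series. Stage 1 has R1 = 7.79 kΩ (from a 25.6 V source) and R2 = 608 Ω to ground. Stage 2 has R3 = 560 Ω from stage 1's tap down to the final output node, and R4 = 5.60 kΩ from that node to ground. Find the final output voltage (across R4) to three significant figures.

V_out ≈ 1.54 V

Stage 2 presents R3+R4 = 6160 Ω as a load on stage 1's tap.
Stage 1's lower leg becomes R2‖(R3+R4) = 553.4 Ω, so V_mid = 25.6 × 553.4/8343 = 1.698 V.
Stage 2 is itself unloaded: V_out = V_mid × R4/(R3+R4) = 1.698 × 5600/6160 = 1.54 V.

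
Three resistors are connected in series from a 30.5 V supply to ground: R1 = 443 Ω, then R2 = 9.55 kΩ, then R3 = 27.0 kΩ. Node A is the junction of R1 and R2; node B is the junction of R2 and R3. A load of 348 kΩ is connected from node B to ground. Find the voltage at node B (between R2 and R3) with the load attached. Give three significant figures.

At node B, R3 is in parallel with the load: R3‖R_L = 25060 Ω.
Below node A the resistance is R2 + (R3‖R_L) = 34610 Ω, so V_A = 30.5 × 34610/35050 = 30.11 V.
Then V_B = V_A × (R3‖R_L)/(R2 + R3‖R_L) = 30.11 × 25060/34610 = 21.8 V.

V ≈ 21.8 V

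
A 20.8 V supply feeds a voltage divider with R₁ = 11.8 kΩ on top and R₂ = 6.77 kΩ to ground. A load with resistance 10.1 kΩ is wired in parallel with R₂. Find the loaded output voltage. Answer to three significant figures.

V_out ≈ 5.32 V

The load sits in parallel with R₂: R₂‖R_L = (6.77 × 10.1) / (6.77 + 10.1) = 4.053 kΩ.
V_out = 20.8 × 4.053 / (11.8 + 4.053) = 20.8 × 4.053/15.85 = 5.32 V.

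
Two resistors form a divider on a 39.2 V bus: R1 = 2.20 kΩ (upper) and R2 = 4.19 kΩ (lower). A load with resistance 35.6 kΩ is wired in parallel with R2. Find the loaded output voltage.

V_out ≈ 24.7 V

The load sits in parallel with R2: R2‖R_L = (4.19 × 35.6) / (4.19 + 35.6) = 3.749 kΩ.
V_out = 39.2 × 3.749 / (2.20 + 3.749) = 39.2 × 3.749/5.949 = 24.7 V.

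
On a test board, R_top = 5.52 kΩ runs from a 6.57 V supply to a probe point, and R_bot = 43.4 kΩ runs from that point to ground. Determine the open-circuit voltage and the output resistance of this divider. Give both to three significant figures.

V_th = 5.83 V, R_th = 4.90 kΩ

V_th is the open-circuit tap voltage: 6.57 × 43.4/(5.52 + 43.4) = 5.83 V.
With the supply zeroed, R_top and R_bot appear in parallel from the tap: R_th = R_top‖R_bot = (5.52 × 43.4)/48.92 = 4.90 kΩ.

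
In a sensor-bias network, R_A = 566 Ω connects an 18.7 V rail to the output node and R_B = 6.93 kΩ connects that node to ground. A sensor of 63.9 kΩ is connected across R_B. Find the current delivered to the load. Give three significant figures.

R_B‖R_L = 6252 Ω; V_out = 18.7 × 6252/6818 = 17.15 V.
I_L = V_out / R_L = 17.15 / 63.9 kΩ = 0.268 mA.

I_L ≈ 0.268 mA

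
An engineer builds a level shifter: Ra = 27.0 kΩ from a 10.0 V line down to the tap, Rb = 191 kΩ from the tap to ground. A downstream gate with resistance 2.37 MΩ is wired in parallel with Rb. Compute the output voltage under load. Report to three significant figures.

V_out ≈ 8.67 V

The load sits in parallel with Rb: Rb‖R_L = (191 × 2370) / (191 + 2370) = 176.8 kΩ.
V_out = 10.0 × 176.8 / (27.0 + 176.8) = 10.0 × 176.8/203.8 = 8.67 V.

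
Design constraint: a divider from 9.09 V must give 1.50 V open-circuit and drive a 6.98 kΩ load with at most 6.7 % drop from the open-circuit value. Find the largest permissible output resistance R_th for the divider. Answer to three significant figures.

Loading drop = R_th/(R_th + R_L) ≤ 0.0670, so R_th ≤ R_L · ε/(1−ε) = 6.98 kΩ × 0.0670/0.9330 = 501 Ω.

R_th ≤ 501 Ω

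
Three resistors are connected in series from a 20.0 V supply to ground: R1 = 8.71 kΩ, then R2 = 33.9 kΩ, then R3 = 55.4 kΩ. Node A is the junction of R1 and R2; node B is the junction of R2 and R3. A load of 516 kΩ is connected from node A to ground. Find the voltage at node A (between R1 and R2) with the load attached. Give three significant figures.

V ≈ 17.9 V

Below node A the series string R2+R3 = 89.30 kΩ sits in parallel with the 516 kΩ load: 76.13 kΩ.
V_A = 20.0 × 76.13/(8.71 + 76.13) = 17.9 V.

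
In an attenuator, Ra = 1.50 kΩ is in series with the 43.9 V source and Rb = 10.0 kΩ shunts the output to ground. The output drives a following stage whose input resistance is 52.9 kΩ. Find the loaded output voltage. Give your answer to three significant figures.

V_out ≈ 37.3 V

The load sits in parallel with Rb: Rb‖R_L = (10.0 × 52.9) / (10.0 + 52.9) = 8.410 kΩ.
V_out = 43.9 × 8.410 / (1.50 + 8.410) = 43.9 × 8.410/9.910 = 37.3 V.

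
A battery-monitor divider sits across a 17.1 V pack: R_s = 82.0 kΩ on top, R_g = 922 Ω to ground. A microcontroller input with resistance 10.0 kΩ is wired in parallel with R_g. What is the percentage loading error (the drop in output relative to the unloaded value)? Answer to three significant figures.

The divider's output (Thévenin) resistance is R_s‖R_g = 911.7 Ω.
Fractional drop under load = R_th/(R_th + R_L) = 911.7 / (911.7 + 10000) = 0.08356.
So the output falls by 8.36 %.

8.36 %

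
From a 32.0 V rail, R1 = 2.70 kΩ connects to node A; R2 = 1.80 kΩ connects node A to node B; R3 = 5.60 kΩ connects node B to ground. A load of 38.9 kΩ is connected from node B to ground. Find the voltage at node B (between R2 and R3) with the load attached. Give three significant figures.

V ≈ 16.7 V

At node B, R3 is in parallel with the load: R3‖R_L = 4.895 kΩ.
Below node A the resistance is R2 + (R3‖R_L) = 6.695 kΩ, so V_A = 32.0 × 6.695/9.395 = 22.80 V.
Then V_B = V_A × (R3‖R_L)/(R2 + R3‖R_L) = 22.80 × 4.895/6.695 = 16.7 V.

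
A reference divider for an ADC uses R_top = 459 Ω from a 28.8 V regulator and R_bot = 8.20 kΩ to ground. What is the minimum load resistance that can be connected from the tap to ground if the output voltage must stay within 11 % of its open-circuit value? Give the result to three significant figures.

R_L(min) ≈ 3.52 kΩ

Output resistance R_th = R_top‖R_bot = (459 × 8200)/8659 = 434.7 Ω.
The fractional drop is R_th/(R_th + R_L); requiring this ≤ 0.110 gives R_L ≥ R_th(1/0.110 − 1) = 434.7 × 8.091 = 3.52 kΩ.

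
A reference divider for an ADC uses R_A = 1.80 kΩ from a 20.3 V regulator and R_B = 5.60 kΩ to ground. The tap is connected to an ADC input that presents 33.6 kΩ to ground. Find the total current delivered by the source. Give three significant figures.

R_B‖R_L = 4.800 kΩ, so the source sees R_A + R_B‖R_L = 6.600 kΩ.
I = 20.3 V / 6.600 kΩ = 3.08 mA.

I ≈ 3.08 mA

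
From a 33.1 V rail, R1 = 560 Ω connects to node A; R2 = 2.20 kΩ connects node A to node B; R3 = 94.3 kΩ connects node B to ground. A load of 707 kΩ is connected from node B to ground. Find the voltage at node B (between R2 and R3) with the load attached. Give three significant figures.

At node B, R3 is in parallel with the load: R3‖R_L = 83200 Ω.
Below node A the resistance is R2 + (R3‖R_L) = 85400 Ω, so V_A = 33.1 × 85400/85960 = 32.88 V.
Then V_B = V_A × (R3‖R_L)/(R2 + R3‖R_L) = 32.88 × 83200/85400 = 32.0 V.

V ≈ 32.0 V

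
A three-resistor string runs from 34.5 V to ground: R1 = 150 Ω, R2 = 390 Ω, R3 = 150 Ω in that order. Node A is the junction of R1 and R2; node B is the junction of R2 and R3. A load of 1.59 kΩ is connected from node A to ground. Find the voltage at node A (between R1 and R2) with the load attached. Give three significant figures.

V ≈ 25.1 V

Below node A the series string R2+R3 = 540.0 Ω sits in parallel with the 1590 Ω load: 403.1 Ω.
V_A = 34.5 × 403.1/(150 + 403.1) = 25.1 V.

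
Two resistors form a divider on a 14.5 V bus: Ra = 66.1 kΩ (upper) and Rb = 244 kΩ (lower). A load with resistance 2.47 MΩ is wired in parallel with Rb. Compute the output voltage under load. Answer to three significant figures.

V_out ≈ 11.2 V

The load sits in parallel with Rb: Rb‖R_L = (244 × 2470) / (244 + 2470) = 222.1 kΩ.
V_out = 14.5 × 222.1 / (66.1 + 222.1) = 14.5 × 222.1/288.2 = 11.2 V.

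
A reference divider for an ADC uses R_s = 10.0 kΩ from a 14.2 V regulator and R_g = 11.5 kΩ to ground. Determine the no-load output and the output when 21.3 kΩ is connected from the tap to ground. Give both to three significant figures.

Unloaded: 7.60 V; loaded: 6.07 V

Open-circuit: V = 14.2 × 11.5/(10.0 + 11.5) = 7.60 V.
With the load, R_g becomes R_g‖R_L = 7.468 kΩ, so V = 14.2 × 7.468/17.47 = 6.07 V.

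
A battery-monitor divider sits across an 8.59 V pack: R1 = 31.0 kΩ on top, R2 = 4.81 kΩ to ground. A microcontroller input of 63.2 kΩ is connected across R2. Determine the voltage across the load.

The load sits in parallel with R2: R2‖R_L = (4.81 × 63.2) / (4.81 + 63.2) = 4.470 kΩ.
V_out = 8.59 × 4.470 / (31.0 + 4.470) = 8.59 × 4.470/35.47 = 1.08 V.
(Unloaded it would have been 1.15 V.)

V_out ≈ 1.08 V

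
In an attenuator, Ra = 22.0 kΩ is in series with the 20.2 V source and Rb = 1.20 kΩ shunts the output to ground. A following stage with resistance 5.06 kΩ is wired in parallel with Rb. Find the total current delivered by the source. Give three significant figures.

Rb‖R_L = 0.9700 kΩ, so the source sees Ra + Rb‖R_L = 22.97 kΩ.
I = 20.2 V / 22.97 kΩ = 0.879 mA.

I ≈ 0.879 mA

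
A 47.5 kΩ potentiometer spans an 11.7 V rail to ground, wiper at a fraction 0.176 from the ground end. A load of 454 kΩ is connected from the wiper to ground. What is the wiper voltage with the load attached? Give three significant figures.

The wiper splits the pot into (1−α)R = 39.14 kΩ above and αR = 8.360 kΩ below.
Lower section ‖ load = 8.209 kΩ.
V_wiper = 11.7 × 8.209/(39.14 + 8.209) = 2.03 V.

V ≈ 2.03 V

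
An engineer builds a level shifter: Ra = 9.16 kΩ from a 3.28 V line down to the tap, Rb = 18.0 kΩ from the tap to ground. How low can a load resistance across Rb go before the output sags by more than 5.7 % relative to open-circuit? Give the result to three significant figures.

Output resistance R_th = Ra‖Rb = (9.16 × 18.0)/27.16 = 6.071 kΩ.
The fractional drop is R_th/(R_th + R_L); requiring this ≤ 0.0570 gives R_L ≥ R_th(1/0.0570 − 1) = 6.071 × 16.54 = 100 kΩ.

R_L(min) ≈ 100 kΩ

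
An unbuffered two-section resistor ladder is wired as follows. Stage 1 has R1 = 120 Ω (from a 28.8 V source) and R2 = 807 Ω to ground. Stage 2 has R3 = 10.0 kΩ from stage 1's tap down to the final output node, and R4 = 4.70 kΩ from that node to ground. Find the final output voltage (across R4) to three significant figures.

Stage 2 presents R3+R4 = 14700 Ω as a load on stage 1's tap.
Stage 1's lower leg becomes R2‖(R3+R4) = 765.0 Ω, so V_mid = 28.8 × 765.0/885.0 = 24.89 V.
Stage 2 is itself unloaded: V_out = V_mid × R4/(R3+R4) = 24.89 × 4700/14700 = 7.96 V.

V_out ≈ 7.96 V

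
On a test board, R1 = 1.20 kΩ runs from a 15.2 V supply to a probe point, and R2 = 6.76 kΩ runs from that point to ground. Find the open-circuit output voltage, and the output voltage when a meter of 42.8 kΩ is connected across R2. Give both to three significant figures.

Unloaded: 12.9 V; loaded: 12.6 V

Open-circuit: V = 15.2 × 6.76/(1.20 + 6.76) = 12.9 V.
With the load, R2 becomes R2‖R_L = 5.838 kΩ, so V = 15.2 × 5.838/7.038 = 12.6 V.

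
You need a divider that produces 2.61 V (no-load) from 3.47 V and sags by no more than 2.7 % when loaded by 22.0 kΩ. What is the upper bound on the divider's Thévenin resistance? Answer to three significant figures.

R_th ≤ 610 Ω

Loading drop = R_th/(R_th + R_L) ≤ 0.0270, so R_th ≤ R_L · ε/(1−ε) = 22.0 kΩ × 0.0270/0.9730 = 610 Ω.
(Any R1, R2 with R2/(R1+R2) = 0.752 and R1‖R2 ≤ 610 Ω will meet the spec.)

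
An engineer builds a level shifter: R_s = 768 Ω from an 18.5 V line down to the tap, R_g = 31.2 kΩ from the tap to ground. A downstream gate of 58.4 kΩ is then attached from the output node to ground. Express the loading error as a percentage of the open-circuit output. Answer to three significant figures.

The divider's output (Thévenin) resistance is R_s‖R_g = 749.5 Ω.
Fractional drop under load = R_th/(R_th + R_L) = 749.5 / (749.5 + 58400) = 0.01267.
So the output falls by 1.27 %.

1.27 %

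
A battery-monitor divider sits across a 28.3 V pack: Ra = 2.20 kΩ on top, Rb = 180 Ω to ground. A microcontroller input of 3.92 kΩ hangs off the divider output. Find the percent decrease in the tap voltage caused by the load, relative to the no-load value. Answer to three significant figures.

4.07 %

The divider's output (Thévenin) resistance is Ra‖Rb = 166.4 Ω.
Fractional drop under load = R_th/(R_th + R_L) = 166.4 / (166.4 + 3920) = 0.04072.
So the output falls by 4.07 %.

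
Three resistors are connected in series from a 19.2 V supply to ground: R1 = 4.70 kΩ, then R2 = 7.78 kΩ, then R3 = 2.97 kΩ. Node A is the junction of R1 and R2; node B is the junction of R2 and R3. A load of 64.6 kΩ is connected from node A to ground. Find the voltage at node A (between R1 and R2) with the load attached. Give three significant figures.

Below node A the series string R2+R3 = 10.75 kΩ sits in parallel with the 64.6 kΩ load: 9.216 kΩ.
V_A = 19.2 × 9.216/(4.70 + 9.216) = 12.7 V.

V ≈ 12.7 V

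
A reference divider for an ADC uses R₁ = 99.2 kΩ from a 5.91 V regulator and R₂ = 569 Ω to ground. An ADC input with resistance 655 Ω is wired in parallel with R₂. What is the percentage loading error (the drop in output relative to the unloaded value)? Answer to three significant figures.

46.3 %

The divider's output (Thévenin) resistance is R₁‖R₂ = 565.8 Ω.
Fractional drop under load = R_th/(R_th + R_L) = 565.8 / (565.8 + 655) = 0.4634.
So the output falls by 46.3 %.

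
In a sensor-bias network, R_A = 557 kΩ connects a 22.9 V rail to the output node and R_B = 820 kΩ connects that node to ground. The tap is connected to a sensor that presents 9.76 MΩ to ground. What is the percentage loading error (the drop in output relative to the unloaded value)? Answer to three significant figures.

3.29 %

The divider's output (Thévenin) resistance is R_A‖R_B = 331.7 kΩ.
Fractional drop under load = R_th/(R_th + R_L) = 331.7 / (331.7 + 9760) = 0.03287.
So the output falls by 3.29 %.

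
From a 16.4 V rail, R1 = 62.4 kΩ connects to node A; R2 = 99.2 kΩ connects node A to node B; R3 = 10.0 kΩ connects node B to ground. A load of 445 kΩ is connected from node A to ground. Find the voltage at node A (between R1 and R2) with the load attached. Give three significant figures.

Below node A the series string R2+R3 = 109.2 kΩ sits in parallel with the 445 kΩ load: 87.68 kΩ.
V_A = 16.4 × 87.68/(62.4 + 87.68) = 9.58 V.

V ≈ 9.58 V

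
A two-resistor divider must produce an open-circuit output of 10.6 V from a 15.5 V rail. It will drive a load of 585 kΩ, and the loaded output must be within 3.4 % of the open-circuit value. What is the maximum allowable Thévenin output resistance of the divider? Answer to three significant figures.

R_th ≤ 20.6 kΩ

Loading drop = R_th/(R_th + R_L) ≤ 0.0340, so R_th ≤ R_L · ε/(1−ε) = 585 kΩ × 0.0340/0.9660 = 20.6 kΩ.
(Any R1, R2 with R2/(R1+R2) = 0.684 and R1‖R2 ≤ 20.6 kΩ will meet the spec.)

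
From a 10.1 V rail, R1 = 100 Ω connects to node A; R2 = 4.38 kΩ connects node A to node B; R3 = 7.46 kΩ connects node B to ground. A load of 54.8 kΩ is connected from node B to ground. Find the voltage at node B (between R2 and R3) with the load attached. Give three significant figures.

V ≈ 6.00 V

At node B, R3 is in parallel with the load: R3‖R_L = 6566 Ω.
Below node A the resistance is R2 + (R3‖R_L) = 10950 Ω, so V_A = 10.1 × 10950/11050 = 10.01 V.
Then V_B = V_A × (R3‖R_L)/(R2 + R3‖R_L) = 10.01 × 6566/10950 = 6.00 V.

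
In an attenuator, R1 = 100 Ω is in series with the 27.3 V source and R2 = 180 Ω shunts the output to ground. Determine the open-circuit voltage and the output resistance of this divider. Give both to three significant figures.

V_th = 17.6 V, R_th = 64.3 Ω

V_th is the open-circuit tap voltage: 27.3 × 180/(100 + 180) = 17.6 V.
With the supply zeroed, R1 and R2 appear in parallel from the tap: R_th = R1‖R2 = (100 × 180)/280.0 = 64.3 Ω.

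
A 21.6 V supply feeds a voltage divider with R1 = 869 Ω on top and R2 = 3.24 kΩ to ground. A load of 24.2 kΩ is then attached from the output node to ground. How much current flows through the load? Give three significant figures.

R2‖R_L = 2857 Ω; V_out = 21.6 × 2857/3726 = 16.56 V.
I_L = V_out / R_L = 16.56 / 24.2 kΩ = 0.684 mA.

I_L ≈ 0.684 mA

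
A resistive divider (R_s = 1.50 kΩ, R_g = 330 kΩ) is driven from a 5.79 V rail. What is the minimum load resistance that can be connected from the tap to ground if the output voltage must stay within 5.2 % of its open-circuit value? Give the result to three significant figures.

Output resistance R_th = R_s‖R_g = (1.50 × 330)/331.5 = 1.493 kΩ.
The fractional drop is R_th/(R_th + R_L); requiring this ≤ 0.0520 gives R_L ≥ R_th(1/0.0520 − 1) = 1.493 × 18.23 = 27.2 kΩ.

R_L(min) ≈ 27.2 kΩ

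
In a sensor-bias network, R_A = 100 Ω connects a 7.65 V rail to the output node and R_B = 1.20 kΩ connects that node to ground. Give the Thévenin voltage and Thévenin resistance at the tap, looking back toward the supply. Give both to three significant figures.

V_th = 7.06 V, R_th = 92.3 Ω

V_th is the open-circuit tap voltage: 7.65 × 1200/(100 + 1200) = 7.06 V.
With the supply zeroed, R_A and R_B appear in parallel from the tap: R_th = R_A‖R_B = (100 × 1200)/1300 = 92.3 Ω.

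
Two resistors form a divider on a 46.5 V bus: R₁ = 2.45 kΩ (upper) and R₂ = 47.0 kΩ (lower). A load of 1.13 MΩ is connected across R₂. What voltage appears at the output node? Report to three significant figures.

The load sits in parallel with R₂: R₂‖R_L = (47.0 × 1130) / (47.0 + 1130) = 45.12 kΩ.
V_out = 46.5 × 45.12 / (2.45 + 45.12) = 46.5 × 45.12/47.57 = 44.1 V.

V_out ≈ 44.1 V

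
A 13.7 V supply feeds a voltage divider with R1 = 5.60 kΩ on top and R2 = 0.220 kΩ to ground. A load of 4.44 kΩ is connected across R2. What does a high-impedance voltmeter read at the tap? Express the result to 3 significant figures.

The load sits in parallel with R2: R2‖R_L = (220 × 4440) / (220 + 4440) = 209.6 Ω.
V_out = 13.7 × 209.6 / (5600 + 209.6) = 13.7 × 209.6/5810 = 0.494 V.

V_out ≈ 0.494 V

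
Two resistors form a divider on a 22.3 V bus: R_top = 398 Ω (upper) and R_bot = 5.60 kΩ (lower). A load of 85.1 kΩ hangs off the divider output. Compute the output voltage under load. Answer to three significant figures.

V_out ≈ 20.7 V

The load sits in parallel with R_bot: R_bot‖R_L = (5600 × 85100) / (5600 + 85100) = 5254 Ω.
V_out = 22.3 × 5254 / (398 + 5254) = 22.3 × 5254/5652 = 20.7 V.
(Unloaded it would have been 20.8 V.)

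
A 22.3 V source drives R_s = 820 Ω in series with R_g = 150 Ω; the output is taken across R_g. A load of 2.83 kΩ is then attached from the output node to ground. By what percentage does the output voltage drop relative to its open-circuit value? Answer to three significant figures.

The divider's output (Thévenin) resistance is R_s‖R_g = 126.8 Ω.
Fractional drop under load = R_th/(R_th + R_L) = 126.8 / (126.8 + 2830) = 0.04289.
So the output falls by 4.29 %.

4.29 %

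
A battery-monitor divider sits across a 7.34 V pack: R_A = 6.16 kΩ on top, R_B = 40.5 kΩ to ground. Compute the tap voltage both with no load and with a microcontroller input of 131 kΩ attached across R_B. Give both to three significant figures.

Open-circuit: V = 7.34 × 40.5/(6.16 + 40.5) = 6.37 V.
With the load, R_B becomes R_B‖R_L = 30.94 kΩ, so V = 7.34 × 30.94/37.10 = 6.12 V.

Unloaded: 6.37 V; loaded: 6.12 V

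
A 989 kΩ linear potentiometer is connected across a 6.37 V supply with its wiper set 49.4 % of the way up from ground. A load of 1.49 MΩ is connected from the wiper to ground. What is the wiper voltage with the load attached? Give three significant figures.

V ≈ 2.70 V

The wiper splits the pot into (1−α)R = 500.4 kΩ above and αR = 488.6 kΩ below.
Lower section ‖ load = 367.9 kΩ.
V_wiper = 6.37 × 367.9/(500.4 + 367.9) = 2.70 V.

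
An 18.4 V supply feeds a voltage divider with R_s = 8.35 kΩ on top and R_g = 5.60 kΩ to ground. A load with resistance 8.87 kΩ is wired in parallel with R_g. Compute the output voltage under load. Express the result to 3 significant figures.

The load sits in parallel with R_g: R_g‖R_L = (5.60 × 8.87) / (5.60 + 8.87) = 3.433 kΩ.
V_out = 18.4 × 3.433 / (8.35 + 3.433) = 18.4 × 3.433/11.78 = 5.36 V.

V_out ≈ 5.36 V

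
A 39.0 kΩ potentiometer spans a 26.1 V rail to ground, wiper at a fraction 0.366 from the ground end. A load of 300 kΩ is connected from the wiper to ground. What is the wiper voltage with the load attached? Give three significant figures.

The wiper splits the pot into (1−α)R = 24.73 kΩ above and αR = 14.27 kΩ below.
Lower section ‖ load = 13.63 kΩ.
V_wiper = 26.1 × 13.63/(24.73 + 13.63) = 9.27 V.

V ≈ 9.27 V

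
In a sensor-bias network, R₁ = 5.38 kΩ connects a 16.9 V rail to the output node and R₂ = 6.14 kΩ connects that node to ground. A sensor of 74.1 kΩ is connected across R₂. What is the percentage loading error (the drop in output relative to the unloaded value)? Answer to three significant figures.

3.73 %

The divider's output (Thévenin) resistance is R₁‖R₂ = 2.867 kΩ.
Fractional drop under load = R_th/(R_th + R_L) = 2.867 / (2.867 + 74.1) = 0.03726.
So the output falls by 3.73 %.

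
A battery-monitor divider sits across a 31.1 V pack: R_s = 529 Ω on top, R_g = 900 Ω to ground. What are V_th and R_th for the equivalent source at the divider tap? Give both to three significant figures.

V_th = 19.6 V, R_th = 333 Ω

V_th is the open-circuit tap voltage: 31.1 × 900/(529 + 900) = 19.6 V.
With the supply zeroed, R_s and R_g appear in parallel from the tap: R_th = R_s‖R_g = (529 × 900)/1429 = 333 Ω.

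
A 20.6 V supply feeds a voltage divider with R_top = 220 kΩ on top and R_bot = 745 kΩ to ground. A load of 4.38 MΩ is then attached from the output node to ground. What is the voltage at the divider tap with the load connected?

V_out ≈ 15.3 V

The load sits in parallel with R_bot: R_bot‖R_L = (745 × 4380) / (745 + 4380) = 636.7 kΩ.
V_out = 20.6 × 636.7 / (220 + 636.7) = 20.6 × 636.7/856.7 = 15.3 V.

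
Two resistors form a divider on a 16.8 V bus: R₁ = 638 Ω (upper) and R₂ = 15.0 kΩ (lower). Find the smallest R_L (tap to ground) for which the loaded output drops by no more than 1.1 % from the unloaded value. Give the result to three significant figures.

R_L(min) ≈ 55.0 kΩ

Output resistance R_th = R₁‖R₂ = (638 × 15000)/15640 = 612.0 Ω.
The fractional drop is R_th/(R_th + R_L); requiring this ≤ 0.0110 gives R_L ≥ R_th(1/0.0110 − 1) = 612.0 × 89.91 = 55.0 kΩ.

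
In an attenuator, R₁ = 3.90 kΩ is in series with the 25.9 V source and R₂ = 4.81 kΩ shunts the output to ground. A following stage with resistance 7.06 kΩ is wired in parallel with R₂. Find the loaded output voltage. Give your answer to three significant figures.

The load sits in parallel with R₂: R₂‖R_L = (4.81 × 7.06) / (4.81 + 7.06) = 2.861 kΩ.
V_out = 25.9 × 2.861 / (3.90 + 2.861) = 25.9 × 2.861/6.761 = 11.0 V.

V_out ≈ 11.0 V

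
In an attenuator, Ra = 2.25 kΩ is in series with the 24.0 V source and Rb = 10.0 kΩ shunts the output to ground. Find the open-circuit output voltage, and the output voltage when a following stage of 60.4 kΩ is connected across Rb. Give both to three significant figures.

Unloaded: 19.6 V; loaded: 19.0 V

Open-circuit: V = 24.0 × 10.0/(2.25 + 10.0) = 19.6 V.
With the load, Rb becomes Rb‖R_L = 8.580 kΩ, so V = 24.0 × 8.580/10.83 = 19.0 V.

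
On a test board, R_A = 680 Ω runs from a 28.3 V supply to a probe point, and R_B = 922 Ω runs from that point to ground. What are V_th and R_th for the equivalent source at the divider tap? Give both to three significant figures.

V_th = 16.3 V, R_th = 391 Ω

V_th is the open-circuit tap voltage: 28.3 × 922/(680 + 922) = 16.3 V.
With the supply zeroed, R_A and R_B appear in parallel from the tap: R_th = R_A‖R_B = (680 × 922)/1602 = 391 Ω.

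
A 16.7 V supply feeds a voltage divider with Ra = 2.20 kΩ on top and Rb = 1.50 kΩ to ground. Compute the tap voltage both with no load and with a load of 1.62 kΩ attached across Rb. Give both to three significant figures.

Open-circuit: V = 16.7 × 1.50/(2.20 + 1.50) = 6.77 V.
With the load, Rb becomes Rb‖R_L = 0.7788 kΩ, so V = 16.7 × 0.7788/2.979 = 4.37 V.

Unloaded: 6.77 V; loaded: 4.37 V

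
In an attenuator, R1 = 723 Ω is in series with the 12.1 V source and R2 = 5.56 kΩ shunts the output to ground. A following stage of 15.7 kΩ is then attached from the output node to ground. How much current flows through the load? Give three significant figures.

I_L ≈ 0.655 mA

R2‖R_L = 4106 Ω; V_out = 12.1 × 4106/4829 = 10.29 V.
I_L = V_out / R_L = 10.29 / 15.7 kΩ = 0.655 mA.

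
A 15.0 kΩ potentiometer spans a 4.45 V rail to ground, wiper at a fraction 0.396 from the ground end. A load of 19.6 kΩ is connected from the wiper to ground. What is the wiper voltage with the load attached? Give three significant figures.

The wiper splits the pot into (1−α)R = 9.060 kΩ above and αR = 5.940 kΩ below.
Lower section ‖ load = 4.558 kΩ.
V_wiper = 4.45 × 4.558/(9.060 + 4.558) = 1.49 V.

V ≈ 1.49 V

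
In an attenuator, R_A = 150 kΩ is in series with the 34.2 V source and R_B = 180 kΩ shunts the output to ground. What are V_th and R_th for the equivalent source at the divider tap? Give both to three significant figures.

V_th = 18.7 V, R_th = 81.8 kΩ

V_th is the open-circuit tap voltage: 34.2 × 180/(150 + 180) = 18.7 V.
With the supply zeroed, R_A and R_B appear in parallel from the tap: R_th = R_A‖R_B = (150 × 180)/330.0 = 81.8 kΩ.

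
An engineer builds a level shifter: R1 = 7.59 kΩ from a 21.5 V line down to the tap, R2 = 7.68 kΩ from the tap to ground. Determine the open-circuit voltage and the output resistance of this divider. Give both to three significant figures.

V_th is the open-circuit tap voltage: 21.5 × 7.68/(7.59 + 7.68) = 10.8 V.
With the supply zeroed, R1 and R2 appear in parallel from the tap: R_th = R1‖R2 = (7.59 × 7.68)/15.27 = 3.82 kΩ.

V_th = 10.8 V, R_th = 3.82 kΩ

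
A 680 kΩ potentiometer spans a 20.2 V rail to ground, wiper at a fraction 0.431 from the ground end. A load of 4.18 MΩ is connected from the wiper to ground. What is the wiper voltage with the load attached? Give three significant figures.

The wiper splits the pot into (1−α)R = 386.9 kΩ above and αR = 293.1 kΩ below.
Lower section ‖ load = 273.9 kΩ.
V_wiper = 20.2 × 273.9/(386.9 + 273.9) = 8.37 V.

V ≈ 8.37 V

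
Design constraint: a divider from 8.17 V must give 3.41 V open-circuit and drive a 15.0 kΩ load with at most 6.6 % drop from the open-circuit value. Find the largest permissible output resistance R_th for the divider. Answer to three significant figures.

Loading drop = R_th/(R_th + R_L) ≤ 0.0660, so R_th ≤ R_L · ε/(1−ε) = 15.0 kΩ × 0.0660/0.9340 = 1.06 kΩ.

R_th ≤ 1.06 kΩ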